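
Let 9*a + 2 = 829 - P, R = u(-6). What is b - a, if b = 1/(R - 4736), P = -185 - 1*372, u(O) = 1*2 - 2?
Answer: -6554633/42624 ≈ -153.78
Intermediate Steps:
u(O) = 0 (u(O) = 2 - 2 = 0)
P = -557 (P = -185 - 372 = -557)
R = 0
b = -1/4736 (b = 1/(0 - 4736) = 1/(-4736) = -1/4736 ≈ -0.00021115)
a = 1384/9 (a = -2/9 + (829 - 1*(-557))/9 = -2/9 + (829 + 557)/9 = -2/9 + (1/9)*1386 = -2/9 + 154 = 1384/9 ≈ 153.78)
b - a = -1/4736 - 1*1384/9 = -1/4736 - 1384/9 = -6554633/42624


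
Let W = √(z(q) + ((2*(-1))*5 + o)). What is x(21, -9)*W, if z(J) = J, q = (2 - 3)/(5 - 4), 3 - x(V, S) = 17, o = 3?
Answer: -28*I*√2 ≈ -39.598*I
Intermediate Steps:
x(V, S) = -14 (x(V, S) = 3 - 1*17 = 3 - 17 = -14)
q = -1 (q = -1/1 = -1*1 = -1)
W = 2*I*√2 (W = √(-1 + ((2*(-1))*5 + 3)) = √(-1 + (-2*5 + 3)) = √(-1 + (-10 + 3)) = √(-1 - 7) = √(-8) = 2*I*√2 ≈ 2.8284*I)
x(21, -9)*W = -28*I*√2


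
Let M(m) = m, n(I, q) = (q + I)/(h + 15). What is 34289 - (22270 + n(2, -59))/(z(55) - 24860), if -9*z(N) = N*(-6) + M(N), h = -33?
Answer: 1393198517/40630 ≈ 34290.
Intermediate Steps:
n(I, q) = -I/18 - q/18 (n(I, q) = (q + I)/(-33 + 15) = (I + q)/(-18) = (I + q)*(-1/18) = -I/18 - q/18)
z(N) = 5*N/9 (z(N) = -(N*(-6) + N)/9 = -(-6*N + N)/9 = -(-5)*N/9 = 5*N/9)
34289 - (22270 + n(2, -59))/(z(55) - 24860) = 34289 - (22270 + (-1/18*2 - 1/18*(-59)))/((5/9)*55 - 24860) = 34289 - (22270 + (-⅑ + 59/18))/(275/9 - 24860) = 34289 - (22270 + 19/6)/(-223465/9) = 34289 - 133639*(-9)/(6*223465) = 34289 - 1*(-36447/40630) = 34289 + 36447/40630 = 1393198517/40630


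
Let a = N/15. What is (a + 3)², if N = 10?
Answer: 121/9 ≈ 13.444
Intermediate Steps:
a = ⅔ (a = 10/15 = 10*(1/15) = ⅔ ≈ 0.66667)
(a + 3)² = (⅔ + 3)² = (11/3)² = 121/9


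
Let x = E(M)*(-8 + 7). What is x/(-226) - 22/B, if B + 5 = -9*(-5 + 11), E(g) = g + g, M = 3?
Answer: 2663/6667 ≈ 0.39943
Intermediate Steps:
E(g) = 2*g
B = -59 (B = -5 - 9*(-5 + 11) = -5 - 9*6 = -5 - 54 = -59)
x = -6 (x = (2*3)*(-8 + 7) = 6*(-1) = -6)
x/(-226) - 22/B = -6/(-226) - 22/(-59) = -6*(-1/226) - 22*(-1/59) = 3/113 + 22/59 = 2663/6667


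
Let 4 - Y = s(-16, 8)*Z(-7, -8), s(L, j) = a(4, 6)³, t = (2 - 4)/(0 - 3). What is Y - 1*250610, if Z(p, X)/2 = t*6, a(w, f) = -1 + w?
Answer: -250822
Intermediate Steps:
t = ⅔ (t = -2/(-3) = -2*(-⅓) = ⅔ ≈ 0.66667)
s(L, j) = 27 (s(L, j) = (-1 + 4)³ = 3³ = 27)
Z(p, X) = 8 (Z(p, X) = 2*((⅔)*6) = 2*4 = 8)
Y = -212 (Y = 4 - 27*8 = 4 - 1*216 = 4 - 216 = -212)
Y - 1*250610 = -212 - 1*250610 = -212 - 250610 = -250822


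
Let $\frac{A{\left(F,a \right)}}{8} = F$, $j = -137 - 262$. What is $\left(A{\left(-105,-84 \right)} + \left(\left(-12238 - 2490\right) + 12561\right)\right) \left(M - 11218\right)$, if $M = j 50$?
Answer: $93722176$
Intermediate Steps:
$j = -399$ ($j = -137 - 262 = -399$)
$A{\left(F,a \right)} = 8 F$
$M = -19950$ ($M = \left(-399\right) 50 = -19950$)
$\left(A{\left(-105,-84 \right)} + \left(\left(-12238 - 2490\right) + 12561\right)\right) \left(M - 11218\right) = \left(8 \left(-105\right) + \left(\left(-12238 - 2490\right) + 12561\right)\right) \left(-19950 - 11218\right) = \left(-840 + \left(-14728 + 12561\right)\right) \left(-31168\right) = \left(-840 - 2167\right) \left(-31168\right) = \left(-3007\right) \left(-31168\right) = 93722176$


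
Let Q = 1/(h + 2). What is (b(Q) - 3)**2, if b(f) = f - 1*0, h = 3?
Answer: 196/25 ≈ 7.8400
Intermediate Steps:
Q = 1/5 (Q = 1/(3 + 2) = 1/5 ≈ 0.20000)
b(f) = f (b(f) = f + 0 = f)
(b(Q) - 3)**2 = (1/5 - 3)**2 = (-14/5)**2 = 196/25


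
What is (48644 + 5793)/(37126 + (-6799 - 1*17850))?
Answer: 54437/12477 ≈ 4.3630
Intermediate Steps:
(48644 + 5793)/(37126 + (-6799 - 1*17850)) = 54437/(37126 + (-6799 - 17850)) = 54437/(37126 - 24649) = 54437/12477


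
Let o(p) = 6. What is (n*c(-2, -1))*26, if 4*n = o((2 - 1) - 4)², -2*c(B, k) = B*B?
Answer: -468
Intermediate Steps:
c(B, k) = -B²/2 (c(B, k) = -B*B/2 = -B²/2)
n = 9 (n = (¼)*6² = (¼)*36 = 9)
(n*c(-2, -1))*26 = (9*(-½*(-2)²))*26 = (9*(-½*4))*26 = (9*(-2))*26 = -18*26 = -468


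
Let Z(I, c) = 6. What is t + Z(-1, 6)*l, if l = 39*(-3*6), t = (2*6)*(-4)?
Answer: -4260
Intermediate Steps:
t = -48 (t = 12*(-4) = -48)
l = -702 (l = 39*(-18) = -702)
t + Z(-1, 6)*l = -48 + 6*(-702) = -48 - 4212 = -4260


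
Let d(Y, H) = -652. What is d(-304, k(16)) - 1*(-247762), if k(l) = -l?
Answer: 247110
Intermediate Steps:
d(-304, k(16)) - 1*(-247762) = -652 - 1*(-247762) = -652 + 247762 = 247110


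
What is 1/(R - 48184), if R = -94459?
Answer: -1/142643 ≈ -7.0105e-6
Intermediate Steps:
1/(R - 48184) = 1/(-94459 - 48184) = 1/(-142643) = -1/142643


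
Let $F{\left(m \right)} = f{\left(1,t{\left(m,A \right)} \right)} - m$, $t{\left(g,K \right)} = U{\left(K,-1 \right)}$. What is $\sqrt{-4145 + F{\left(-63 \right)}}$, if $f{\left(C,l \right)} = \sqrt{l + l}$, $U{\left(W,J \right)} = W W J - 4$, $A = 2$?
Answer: $\sqrt{-4082 + 4 i} \approx 0.0313 + 63.891 i$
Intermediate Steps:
$U{\left(W,J \right)} = -4 + J W^{2}$ ($U{\left(W,J \right)} = W^{2} J - 4 = J W^{2} - 4 = -4 + J W^{2}$)
$t{\left(g,K \right)} = -4 - K^{2}$
$f{\left(C,l \right)} = \sqrt{2} \sqrt{l}$ ($f{\left(C,l \right)} = \sqrt{2 l} = \sqrt{2} \sqrt{l}$)
$F{\left(m \right)} = - m + 4 i$ ($F{\left(m \right)} = \sqrt{2} \sqrt{-4 - 2^{2}} - m = \sqrt{2} \sqrt{-4 - 4} - m = \sqrt{2} \sqrt{-8} - m = \sqrt{2} \cdot 2 i \sqrt{2} - m = 4 i - m = - m + 4 i$)
$\sqrt{-4145 + F{\left(-63 \right)}} = \sqrt{-4145 + \left(\left(-1\right) \left(-63\right) + 4 i\right)} = \sqrt{-4145 + \left(63 + 4 i\right)} = \sqrt{-4082 + 4 i}$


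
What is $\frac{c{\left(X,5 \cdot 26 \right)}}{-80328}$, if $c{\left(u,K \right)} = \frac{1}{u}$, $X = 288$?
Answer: $- \frac{1}{23134464} \approx -4.3226 \cdot 10^{-8}$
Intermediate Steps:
$\frac{c{\left(X,5 \cdot 26 \right)}}{-80328} = \frac{1}{288 \left(-80328\right)} = \frac{1}{288} \left(- \frac{1}{80328}\right) = - \frac{1}{23134464}$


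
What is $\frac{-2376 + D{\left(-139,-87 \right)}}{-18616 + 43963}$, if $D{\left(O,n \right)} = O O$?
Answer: $\frac{16945}{25347} \approx 0.66852$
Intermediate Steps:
$D{\left(O,n \right)} = O^{2}$
$\frac{-2376 + D{\left(-139,-87 \right)}}{-18616 + 43963} = \frac{-2376 + \left(-139\right)^{2}}{-18616 + 43963} = \frac{-2376 + 19321}{25347} = 16945 \cdot \frac{1}{25347} = \frac{16945}{25347}$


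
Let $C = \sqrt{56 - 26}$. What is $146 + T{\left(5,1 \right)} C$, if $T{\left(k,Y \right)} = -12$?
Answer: $146 - 12 \sqrt{30} \approx 80.273$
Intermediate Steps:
$C = \sqrt{30} \approx 5.4772$
$146 + T{\left(5,1 \right)} C = 146 - 12 \sqrt{30}$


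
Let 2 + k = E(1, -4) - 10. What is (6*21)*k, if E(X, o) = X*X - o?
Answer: -882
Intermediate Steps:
E(X, o) = X² - o
k = -7 (k = -2 + ((1² - 1*(-4)) - 10) = -2 + ((1 + 4) - 10) = -2 + (5 - 10) = -2 - 5 = -7)
(6*21)*k = (6*21)*(-7) = 126*(-7) = -882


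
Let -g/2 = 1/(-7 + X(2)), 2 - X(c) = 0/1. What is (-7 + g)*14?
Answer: -462/5 ≈ -92.400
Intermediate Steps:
X(c) = 2 (X(c) = 2 - 0/1 = 2 - 0 = 2 - 1*0 = 2 + 0 = 2)
g = 2/5 (g = -2/(-7 + 2) = -2/(-5) = -2*(-1/5) = 2/5 ≈ 0.40000)
(-7 + g)*14 = (-7 + 2/5)*14 = -33/5*14 = -462/5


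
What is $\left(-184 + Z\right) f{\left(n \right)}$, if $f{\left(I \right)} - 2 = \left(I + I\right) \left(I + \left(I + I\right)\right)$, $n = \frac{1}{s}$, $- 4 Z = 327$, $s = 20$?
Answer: $- \frac{428389}{800} \approx -535.49$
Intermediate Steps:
$Z = - \frac{327}{4}$ ($Z = \left(- \frac{1}{4}\right) 327 = - \frac{327}{4} \approx -81.75$)
$n = \frac{1}{20} \approx 0.05$
$f{\left(I \right)} = 2 + 6 I^{2}$ ($f{\left(I \right)} = 2 + \left(I + I\right) \left(I + \left(I + I\right)\right) = 2 + 2 I \left(I + 2 I\right) = 2 + 2 I 3 I = 2 + 6 I^{2}$)
$\left(-184 + Z\right) f{\left(n \right)} = \left(-184 - \frac{327}{4}\right) \left(2 + \frac{6}{400}\right) = - \frac{1063 \left(2 + 6 \cdot \frac{1}{400}\right)}{4} = - \frac{1063 \left(2 + \frac{3}{200}\right)}{4} = \left(- \frac{1063}{4}\right) \frac{403}{200} = - \frac{428389}{800}$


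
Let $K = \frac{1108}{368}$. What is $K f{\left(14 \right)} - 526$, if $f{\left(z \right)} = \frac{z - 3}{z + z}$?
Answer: $- \frac{1351929}{2576} \approx -524.82$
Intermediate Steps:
$K = \frac{277}{92}$ ($K = 1108 \cdot \frac{1}{368} = \frac{277}{92} \approx 3.0109$)
$f{\left(z \right)} = \frac{-3 + z}{2 z}$
$K f{\left(14 \right)} - 526 = \frac{277 \frac{-3 + 14}{2 \cdot 14}}{92} - 526 = \frac{277 \cdot \frac{1}{2} \cdot \frac{1}{14} \cdot 11}{92} - 526 = \frac{277}{92} \cdot \frac{11}{28} - 526 = \frac{3047}{2576} - 526 = - \frac{1351929}{2576}$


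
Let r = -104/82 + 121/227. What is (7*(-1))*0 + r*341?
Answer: -2333463/9307 ≈ -250.72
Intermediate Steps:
r = -6843/9307 (r = -104*1/82 + 121*(1/227) = -52/41 + 121/227 = -6843/9307 ≈ -0.73525)
(7*(-1))*0 + r*341 = (7*(-1))*0 - 6843/9307*341 = -7*0 - 2333463/9307 = 0 - 2333463/9307 = -2333463/9307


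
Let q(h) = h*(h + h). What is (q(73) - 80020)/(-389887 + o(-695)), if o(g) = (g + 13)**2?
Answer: -69362/75237 ≈ -0.92191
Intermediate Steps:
o(g) = (13 + g)**2
q(h) = 2*h**2 (q(h) = h*(2*h) = 2*h**2)
(q(73) - 80020)/(-389887 + o(-695)) = (2*73**2 - 80020)/(-389887 + (13 - 695)**2) = (2*5329 - 80020)/(-389887 + (-682)**2) = (10658 - 80020)/(-389887 + 465124) = -69362/75237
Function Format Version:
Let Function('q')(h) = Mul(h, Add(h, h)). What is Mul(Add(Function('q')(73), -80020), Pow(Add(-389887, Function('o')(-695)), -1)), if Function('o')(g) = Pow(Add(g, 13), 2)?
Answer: Rational(-69362, 75237) ≈ -0.92191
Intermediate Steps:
Function('o')(g) = Pow(Add(13, g), 2)
Function('q')(h) = Mul(2, Pow(h, 2)) (Function('q')(h) = Mul(h, Mul(2, h)) = Mul(2, Pow(h, 2)))
Mul(Add(Function('q')(73), -80020), Pow(Add(-389887, Function('o')(-695)), -1)) = Mul(Add(Mul(2, Pow(73, 2)), -80020), Pow(Add(-389887, Pow(Add(13, -695), 2)), -1)) = Mul(Add(Mul(2, 5329), -80020), Pow(Add(-389887, Pow(-682, 2)), -1)) = Mul(Add(10658, -80020), Pow(Add(-389887, 465124), -1)) = Mul(-69362, Pow(75237, -1)) = Mul(-69362, Rational(1, 75237)) = Rational(-69362, 75237)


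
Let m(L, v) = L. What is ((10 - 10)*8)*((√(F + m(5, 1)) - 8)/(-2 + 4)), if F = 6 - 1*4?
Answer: 0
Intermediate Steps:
F = 2 (F = 6 - 4 = 2)
((10 - 10)*8)*((√(F + m(5, 1)) - 8)/(-2 + 4)) = ((10 - 10)*8)*((√(2 + 5) - 8)/(-2 + 4)) = (0*8)*((√7 - 8)/2) = 0*((-8 + √7)*(½)) = 0*(-4 + √7/2) = 0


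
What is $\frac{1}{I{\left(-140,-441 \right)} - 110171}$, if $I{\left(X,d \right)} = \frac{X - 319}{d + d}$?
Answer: $- \frac{98}{10796707} \approx -9.0768 \cdot 10^{-6}$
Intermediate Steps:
$I{\left(X,d \right)} = \frac{-319 + X}{2 d}$
$\frac{1}{I{\left(-140,-441 \right)} - 110171} = \frac{1}{\frac{-319 - 140}{2 \left(-441\right)} - 110171} = \frac{1}{\frac{1}{2} \left(- \frac{1}{441}\right) \left(-459\right) - 110171} = \frac{1}{\frac{51}{98} - 110171} = \frac{1}{- \frac{10796707}{98}} = - \frac{98}{10796707}$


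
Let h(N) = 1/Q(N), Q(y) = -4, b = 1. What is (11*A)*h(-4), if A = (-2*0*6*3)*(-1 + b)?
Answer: 0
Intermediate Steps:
A = 0 (A = (-2*0*6*3)*(-1 + 1) = (-0*3)*0 = (-2*0*3)*0 = (0*3)*0 = 0*0 = 0)
h(N) = -1/4 (h(N) = 1/(-4) = -1/4)
(11*A)*h(-4) = (11*0)*(-1/4) = 0*(-1/4) = 0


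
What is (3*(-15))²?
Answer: 2025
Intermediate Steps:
(3*(-15))² = (-45)² = 2025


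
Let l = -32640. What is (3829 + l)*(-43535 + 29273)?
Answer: 410902482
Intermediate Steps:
(3829 + l)*(-43535 + 29273) = (3829 - 32640)*(-43535 + 29273) = -28811*(-14262) = 410902482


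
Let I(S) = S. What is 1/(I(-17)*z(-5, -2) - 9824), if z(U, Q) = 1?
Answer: -1/9841 ≈ -0.00010162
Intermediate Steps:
1/(I(-17)*z(-5, -2) - 9824) = 1/(-17*1 - 9824) = 1/(-17 - 9824) = 1/(-9841) = -1/9841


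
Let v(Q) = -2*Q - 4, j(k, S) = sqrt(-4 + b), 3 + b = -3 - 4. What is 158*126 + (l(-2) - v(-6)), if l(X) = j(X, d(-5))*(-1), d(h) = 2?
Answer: 19900 - I*sqrt(14) ≈ 19900.0 - 3.7417*I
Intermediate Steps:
b = -10 (b = -3 + (-3 - 4) = -3 - 7 = -10)
j(k, S) = I*sqrt(14) (j(k, S) = sqrt(-4 - 10) = sqrt(-14) = I*sqrt(14))
v(Q) = -4 - 2*Q
l(X) = -I*sqrt(14) (l(X) = (I*sqrt(14))*(-1) = -I*sqrt(14))
158*126 + (l(-2) - v(-6)) = 158*126 + (-I*sqrt(14) - (-4 - 2*(-6))) = 19908 + (-I*sqrt(14) - (-4 + 12)) = 19908 + (-I*sqrt(14) - 1*8) = 19908 + (-I*sqrt(14) - 8) = 19908 + (-8 - I*sqrt(14)) = 19900 - I*sqrt(14)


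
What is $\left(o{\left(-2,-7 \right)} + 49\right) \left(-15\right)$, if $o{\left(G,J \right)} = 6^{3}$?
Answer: $-3975$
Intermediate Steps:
$o{\left(G,J \right)} = 216$
$\left(o{\left(-2,-7 \right)} + 49\right) \left(-15\right) = \left(216 + 49\right) \left(-15\right) = 265 \left(-15\right) = -3975$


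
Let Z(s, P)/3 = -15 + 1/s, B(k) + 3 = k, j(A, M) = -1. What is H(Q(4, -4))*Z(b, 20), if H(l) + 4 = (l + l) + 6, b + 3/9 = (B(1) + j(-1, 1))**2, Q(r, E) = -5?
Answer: 4644/13 ≈ 357.23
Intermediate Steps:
B(k) = -3 + k
b = 26/3 (b = -1/3 + ((-3 + 1) - 1)**2 = -1/3 + (-2 - 1)**2 = -1/3 + (-3)**2 = -1/3 + 9 = 26/3 ≈ 8.6667)
Z(s, P) = -45 + 3/s (Z(s, P) = 3*(-15 + 1/s) = -45 + 3/s)
H(l) = 2 + 2*l (H(l) = -4 + ((l + l) + 6) = -4 + (2*l + 6) = -4 + (6 + 2*l) = 2 + 2*l)
H(Q(4, -4))*Z(b, 20) = (2 + 2*(-5))*(-45 + 3/(26/3)) = (2 - 10)*(-45 + 3*(3/26)) = -8*(-45 + 9/26) = -8*(-1161/26) = 4644/13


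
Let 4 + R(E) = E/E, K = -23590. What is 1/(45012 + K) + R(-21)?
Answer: -64265/21422 ≈ -3.0000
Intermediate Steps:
R(E) = -3 (R(E) = -4 + E/E = -4 + 1 = -3)
1/(45012 + K) + R(-21) = 1/(45012 - 23590) - 3 = 1/21422 - 3 = -64265/21422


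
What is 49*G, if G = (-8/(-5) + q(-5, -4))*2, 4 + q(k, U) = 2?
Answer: -196/5 ≈ -39.200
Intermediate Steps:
q(k, U) = -2 (q(k, U) = -4 + 2 = -2)
G = -⅘ (G = (-8/(-5) - 2)*2 = (-8*(-⅕) - 2)*2 = (8/5 - 2)*2 = -⅖*2 = -⅘ ≈ -0.80000)
49*G = 49*(-⅘) = -196/5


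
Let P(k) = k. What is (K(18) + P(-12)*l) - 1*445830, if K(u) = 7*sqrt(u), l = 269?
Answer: -449058 + 21*sqrt(2) ≈ -4.4903e+5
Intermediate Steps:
(K(18) + P(-12)*l) - 1*445830 = (7*sqrt(18) - 12*269) - 1*445830 = (7*(3*sqrt(2)) - 3228) - 445830 = (21*sqrt(2) - 3228) - 445830 = (-3228 + 21*sqrt(2)) - 445830 = -449058 + 21*sqrt(2)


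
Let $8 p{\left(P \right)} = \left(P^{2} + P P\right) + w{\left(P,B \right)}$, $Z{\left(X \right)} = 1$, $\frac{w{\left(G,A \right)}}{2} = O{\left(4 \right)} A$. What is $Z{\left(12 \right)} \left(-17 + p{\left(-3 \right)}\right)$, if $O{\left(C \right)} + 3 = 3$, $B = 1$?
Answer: $- \frac{59}{4} \approx -14.75$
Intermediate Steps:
$O{\left(C \right)} = 0$ ($O{\left(C \right)} = -3 + 3 = 0$)
$w{\left(G,A \right)} = 0$ ($w{\left(G,A \right)} = 2 \cdot 0 A = 2 \cdot 0 = 0$)
$p{\left(P \right)} = \frac{P^{2}}{4}$ ($p{\left(P \right)} = \frac{\left(P^{2} + P P\right) + 0}{8} = \frac{\left(P^{2} + P^{2}\right) + 0}{8} = \frac{2 P^{2} + 0}{8} = \frac{2 P^{2}}{8} = \frac{P^{2}}{4}$)
$Z{\left(12 \right)} \left(-17 + p{\left(-3 \right)}\right) = 1 \left(-17 + \frac{\left(-3\right)^{2}}{4}\right) = 1 \left(-17 + \frac{1}{4} \cdot 9\right) = 1 \left(-17 + \frac{9}{4}\right) = 1 \left(- \frac{59}{4}\right) = - \frac{59}{4}$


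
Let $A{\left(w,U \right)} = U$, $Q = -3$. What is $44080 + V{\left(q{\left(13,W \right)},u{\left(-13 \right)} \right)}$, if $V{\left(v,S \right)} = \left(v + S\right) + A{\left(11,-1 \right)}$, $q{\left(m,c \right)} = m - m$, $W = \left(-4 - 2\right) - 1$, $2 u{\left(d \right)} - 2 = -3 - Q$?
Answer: $44080$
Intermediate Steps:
$u{\left(d \right)} = 1$ ($u{\left(d \right)} = 1 + \frac{-3 - -3}{2} = 1 + \frac{-3 + 3}{2} = 1 + \frac{1}{2} \cdot 0 = 1 + 0 = 1$)
$W = -7$ ($W = -6 - 1 = -7$)
$q{\left(m,c \right)} = 0$
$V{\left(v,S \right)} = -1 + S + v$ ($V{\left(v,S \right)} = \left(v + S\right) - 1 = \left(S + v\right) - 1 = -1 + S + v$)
$44080 + V{\left(q{\left(13,W \right)},u{\left(-13 \right)} \right)} = 44080 + \left(-1 + 1 + 0\right) = 44080 + 0 = 44080$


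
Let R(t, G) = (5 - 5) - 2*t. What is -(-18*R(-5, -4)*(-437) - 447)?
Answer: -78213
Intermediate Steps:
R(t, G) = -2*t (R(t, G) = 0 - 2*t = -2*t)
-(-18*R(-5, -4)*(-437) - 447) = -(-(-36)*(-5)*(-437) - 447) = -(-18*10*(-437) - 447) = -(-180*(-437) - 447) = -(78660 - 447) = -1*78213 = -78213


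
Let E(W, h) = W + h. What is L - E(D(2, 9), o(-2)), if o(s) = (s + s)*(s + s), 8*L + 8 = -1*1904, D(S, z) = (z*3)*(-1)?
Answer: -228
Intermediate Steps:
D(S, z) = -3*z (D(S, z) = (3*z)*(-1) = -3*z)
L = -239 (L = -1 + (-1*1904)/8 = -1 + (1/8)*(-1904) = -1 - 238 = -239)
o(s) = 4*s**2 (o(s) = (2*s)*(2*s) = 4*s**2)
L - E(D(2, 9), o(-2)) = -239 - (-3*9 + 4*(-2)**2) = -239 - (-27 + 4*4) = -239 - (-27 + 16) = -239 - 1*(-11) = -239 + 11 = -228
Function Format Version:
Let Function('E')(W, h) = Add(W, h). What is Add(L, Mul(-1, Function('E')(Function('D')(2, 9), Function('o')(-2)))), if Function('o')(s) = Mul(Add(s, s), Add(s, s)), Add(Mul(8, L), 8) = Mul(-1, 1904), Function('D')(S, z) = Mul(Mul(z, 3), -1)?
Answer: -228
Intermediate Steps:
Function('D')(S, z) = Mul(-3, z) (Function('D')(S, z) = Mul(Mul(3, z), -1) = Mul(-3, z))
L = -239 (L = Add(-1, Mul(Rational(1, 8), Mul(-1, 1904))) = Add(-1, Mul(Rational(1, 8), -1904)) = Add(-1, -238) = -239)
Function('o')(s) = Mul(4, Pow(s, 2)) (Function('o')(s) = Mul(Mul(2, s), Mul(2, s)) = Mul(4, Pow(s, 2)))
Add(L, Mul(-1, Function('E')(Function('D')(2, 9), Function('o')(-2)))) = Add(-239, Mul(-1, Add(Mul(-3, 9), Mul(4, Pow(-2, 2))))) = Add(-239, Mul(-1, Add(-27, Mul(4, 4)))) = Add(-239, Mul(-1, Add(-27, 16))) = Add(-239, Mul(-1, -11)) = Add(-239, 11) = -228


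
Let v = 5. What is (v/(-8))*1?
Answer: -5/8 ≈ -0.62500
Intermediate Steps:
(v/(-8))*1 = (5/(-8))*1 = -⅛*5*1 = -5/8*1 = -5/8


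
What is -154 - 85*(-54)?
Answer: 4436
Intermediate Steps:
-154 - 85*(-54) = -154 + 4590 = 4436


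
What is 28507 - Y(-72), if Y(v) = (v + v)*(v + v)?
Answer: 7771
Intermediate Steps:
Y(v) = 4*v² (Y(v) = (2*v)*(2*v) = 4*v²)
28507 - Y(-72) = 28507 - 4*(-72)² = 28507 - 4*5184 = 28507 - 1*20736 = 28507 - 20736 = 7771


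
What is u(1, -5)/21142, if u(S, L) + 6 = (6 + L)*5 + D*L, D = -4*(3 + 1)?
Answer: 79/21142 ≈ 0.0037366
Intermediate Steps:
D = -16 (D = -4*4 = -16)
u(S, L) = 24 - 11*L (u(S, L) = -6 + ((6 + L)*5 - 16*L) = -6 + ((30 + 5*L) - 16*L) = -6 + (30 - 11*L) = 24 - 11*L)
u(1, -5)/21142 = (24 - 11*(-5))/21142 = (24 + 55)*(1/21142) = 79*(1/21142) = 79/21142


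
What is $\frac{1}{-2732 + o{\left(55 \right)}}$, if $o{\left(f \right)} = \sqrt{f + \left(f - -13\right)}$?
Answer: $- \frac{2732}{7463701} - \frac{\sqrt{123}}{7463701} \approx -0.00036752$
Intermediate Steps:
$o{\left(f \right)} = \sqrt{13 + 2 f}$ ($o{\left(f \right)} = \sqrt{f + \left(f + 13\right)} = \sqrt{f + \left(13 + f\right)} = \sqrt{13 + 2 f}$)
$\frac{1}{-2732 + o{\left(55 \right)}} = \frac{1}{-2732 + \sqrt{13 + 2 \cdot 55}} = \frac{1}{-2732 + \sqrt{13 + 110}} = \frac{1}{-2732 + \sqrt{123}}$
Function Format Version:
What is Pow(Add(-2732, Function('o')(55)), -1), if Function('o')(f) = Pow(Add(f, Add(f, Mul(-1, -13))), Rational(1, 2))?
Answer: Add(Rational(-2732, 7463701), Mul(Rational(-1, 7463701), Pow(123, Rational(1, 2)))) ≈ -0.00036752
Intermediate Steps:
Function('o')(f) = Pow(Add(13, Mul(2, f)), Rational(1, 2)) (Function('o')(f) = Pow(Add(f, Add(f, 13)), Rational(1, 2)) = Pow(Add(f, Add(13, f)), Rational(1, 2)) = Pow(Add(13, Mul(2, f)), Rational(1, 2)))
Pow(Add(-2732, Function('o')(55)), -1) = Pow(Add(-2732, Pow(Add(13, Mul(2, 55)), Rational(1, 2))), -1) = Pow(Add(-2732, Pow(Add(13, 110), Rational(1, 2))), -1) = Pow(Add(-2732, Pow(123, Rational(1, 2))), -1)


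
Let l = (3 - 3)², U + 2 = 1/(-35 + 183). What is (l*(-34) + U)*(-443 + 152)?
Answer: 85845/148 ≈ 580.03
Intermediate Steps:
U = -295/148 (U = -2 + 1/(-35 + 183) = -2 + 1/148 = -295/148 ≈ -1.9932)
l = 0 (l = 0² = 0)
(l*(-34) + U)*(-443 + 152) = (0*(-34) - 295/148)*(-443 + 152) = (0 - 295/148)*(-291) = -295/148*(-291) = 85845/148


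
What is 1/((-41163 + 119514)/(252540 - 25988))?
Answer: 226552/78351 ≈ 2.8915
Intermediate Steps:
1/((-41163 + 119514)/(252540 - 25988)) = 1/(78351/226552) = 226552/78351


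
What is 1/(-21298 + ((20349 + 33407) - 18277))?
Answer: 1/14181 ≈ 7.0517e-5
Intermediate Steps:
1/(-21298 + ((20349 + 33407) - 18277)) = 1/(-21298 + (53756 - 18277)) = 1/(-21298 + 35479) = 1/14181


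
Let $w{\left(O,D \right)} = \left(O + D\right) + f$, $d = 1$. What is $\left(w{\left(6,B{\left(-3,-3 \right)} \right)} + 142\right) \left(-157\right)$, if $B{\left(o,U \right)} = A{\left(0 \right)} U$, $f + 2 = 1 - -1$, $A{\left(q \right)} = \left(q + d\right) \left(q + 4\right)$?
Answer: $-21352$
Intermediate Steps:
$A{\left(q \right)} = \left(1 + q\right) \left(4 + q\right)$ ($A{\left(q \right)} = \left(q + 1\right) \left(q + 4\right) = \left(1 + q\right) \left(4 + q\right)$)
$f = 0$ ($f = -2 + \left(1 - -1\right) = -2 + \left(1 + 1\right) = -2 + 2 = 0$)
$B{\left(o,U \right)} = 4 U$ ($B{\left(o,U \right)} = \left(4 + 0^{2} + 5 \cdot 0\right) U = \left(4 + 0 + 0\right) U = 4 U$)
$w{\left(O,D \right)} = D + O$ ($w{\left(O,D \right)} = \left(O + D\right) + 0 = \left(D + O\right) + 0 = D + O$)
$\left(w{\left(6,B{\left(-3,-3 \right)} \right)} + 142\right) \left(-157\right) = \left(\left(4 \left(-3\right) + 6\right) + 142\right) \left(-157\right) = \left(\left(-12 + 6\right) + 142\right) \left(-157\right) = \left(-6 + 142\right) \left(-157\right) = 136 \left(-157\right) = -21352$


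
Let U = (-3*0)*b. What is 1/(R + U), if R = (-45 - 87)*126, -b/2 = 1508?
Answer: -1/16632 ≈ -6.0125e-5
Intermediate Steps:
b = -3016 (b = -2*1508 = -3016)
U = 0 (U = -3*0*(-3016) = 0*(-3016) = 0)
R = -16632 (R = -132*126 = -16632)
1/(R + U) = 1/(-16632 + 0) = 1/(-16632) = -1/16632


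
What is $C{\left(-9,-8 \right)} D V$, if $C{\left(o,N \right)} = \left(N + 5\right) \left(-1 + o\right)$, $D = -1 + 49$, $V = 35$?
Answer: $50400$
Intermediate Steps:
$D = 48$
$C{\left(o,N \right)} = \left(-1 + o\right) \left(5 + N\right)$ ($C{\left(o,N \right)} = \left(5 + N\right) \left(-1 + o\right) = \left(-1 + o\right) \left(5 + N\right)$)
$C{\left(-9,-8 \right)} D V = \left(-5 - -8 + 5 \left(-9\right) - -72\right) 48 \cdot 35 = \left(-5 + 8 - 45 + 72\right) 48 \cdot 35 = 30 \cdot 48 \cdot 35 = 1440 \cdot 35 = 50400$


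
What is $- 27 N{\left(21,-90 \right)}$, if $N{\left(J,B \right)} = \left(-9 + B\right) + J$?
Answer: $2106$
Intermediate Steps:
$N{\left(J,B \right)} = -9 + B + J$
$- 27 N{\left(21,-90 \right)} = - 27 \left(-9 - 90 + 21\right) = \left(-27\right) \left(-78\right) = 2106$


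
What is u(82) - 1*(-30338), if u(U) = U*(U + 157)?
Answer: 49936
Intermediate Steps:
u(U) = U*(157 + U)
u(82) - 1*(-30338) = 82*(157 + 82) - 1*(-30338) = 82*239 + 30338 = 19598 + 30338 = 49936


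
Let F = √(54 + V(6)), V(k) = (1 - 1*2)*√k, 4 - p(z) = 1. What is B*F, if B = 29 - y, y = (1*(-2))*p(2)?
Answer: 35*√(54 - √6) ≈ 251.30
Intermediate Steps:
p(z) = 3 (p(z) = 4 - 1*1 = 4 - 1 = 3)
y = -6 (y = (1*(-2))*3 = -2*3 = -6)
V(k) = -√k (V(k) = (1 - 2)*√k = -√k)
B = 35 (B = 29 - 1*(-6) = 29 + 6 = 35)
F = √(54 - √6) ≈ 7.1799
B*F = 35*√(54 - √6)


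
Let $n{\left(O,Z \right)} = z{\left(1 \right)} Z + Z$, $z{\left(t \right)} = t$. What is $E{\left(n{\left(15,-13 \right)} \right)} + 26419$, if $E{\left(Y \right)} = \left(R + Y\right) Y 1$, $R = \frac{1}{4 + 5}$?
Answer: $\frac{243829}{9} \approx 27092.0$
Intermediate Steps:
$R = \frac{1}{9} \approx 0.11111$
$n{\left(O,Z \right)} = 2 Z$ ($n{\left(O,Z \right)} = 1 Z + Z = Z + Z = 2 Z$)
$E{\left(Y \right)} = Y \left(\frac{1}{9} + Y\right)$ ($E{\left(Y \right)} = \left(\frac{1}{9} + Y\right) Y 1 = \left(\frac{1}{9} + Y\right) Y = Y \left(\frac{1}{9} + Y\right)$)
$E{\left(n{\left(15,-13 \right)} \right)} + 26419 = 2 \left(-13\right) \left(\frac{1}{9} + 2 \left(-13\right)\right) + 26419 = - 26 \left(\frac{1}{9} - 26\right) + 26419 = \left(-26\right) \left(- \frac{233}{9}\right) + 26419 = \frac{6058}{9} + 26419 = \frac{243829}{9}$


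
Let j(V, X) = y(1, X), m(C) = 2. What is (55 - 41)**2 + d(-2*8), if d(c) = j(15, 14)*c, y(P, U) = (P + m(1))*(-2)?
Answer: 292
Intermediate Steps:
y(P, U) = -4 - 2*P (y(P, U) = (P + 2)*(-2) = (2 + P)*(-2) = -4 - 2*P)
j(V, X) = -6 (j(V, X) = -4 - 2*1 = -4 - 2 = -6)
d(c) = -6*c
(55 - 41)**2 + d(-2*8) = (55 - 41)**2 - (-12)*8 = 14**2 - 6*(-16) = 196 + 96 = 292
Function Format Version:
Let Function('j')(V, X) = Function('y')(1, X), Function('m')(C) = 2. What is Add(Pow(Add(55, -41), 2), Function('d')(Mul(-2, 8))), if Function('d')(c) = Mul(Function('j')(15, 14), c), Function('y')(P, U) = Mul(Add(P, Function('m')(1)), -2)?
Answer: 292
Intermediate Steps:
Function('y')(P, U) = Add(-4, Mul(-2, P)) (Function('y')(P, U) = Mul(Add(P, 2), -2) = Mul(Add(2, P), -2) = Add(-4, Mul(-2, P)))
Function('j')(V, X) = -6 (Function('j')(V, X) = Add(-4, Mul(-2, 1)) = Add(-4, -2) = -6)
Function('d')(c) = Mul(-6, c)
Add(Pow(Add(55, -41), 2), Function('d')(Mul(-2, 8))) = Add(Pow(Add(55, -41), 2), Mul(-6, Mul(-2, 8))) = Add(Pow(14, 2), Mul(-6, -16)) = Add(196, 96) = 292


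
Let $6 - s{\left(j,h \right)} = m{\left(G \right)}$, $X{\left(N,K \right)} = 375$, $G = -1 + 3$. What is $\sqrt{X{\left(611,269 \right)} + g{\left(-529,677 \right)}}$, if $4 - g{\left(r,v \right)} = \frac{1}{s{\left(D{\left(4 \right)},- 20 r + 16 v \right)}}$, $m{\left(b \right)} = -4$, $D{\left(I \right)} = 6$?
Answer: $\frac{3 \sqrt{4210}}{10} \approx 19.465$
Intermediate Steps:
$G = 2$
$s{\left(j,h \right)} = 10$ ($s{\left(j,h \right)} = 6 - -4 = 6 + 4 = 10$)
$g{\left(r,v \right)} = \frac{39}{10}$ ($g{\left(r,v \right)} = 4 - \frac{1}{10} = \frac{39}{10}$)
$\sqrt{X{\left(611,269 \right)} + g{\left(-529,677 \right)}} = \sqrt{375 + \frac{39}{10}} = \sqrt{\frac{3789}{10}} = \frac{3 \sqrt{4210}}{10}$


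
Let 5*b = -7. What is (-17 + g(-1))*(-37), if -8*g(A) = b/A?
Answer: 25419/40 ≈ 635.47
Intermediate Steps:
b = -7/5 (b = (⅕)*(-7) = -7/5 ≈ -1.4000)
g(A) = 7/(40*A) (g(A) = -(-7)/(40*A) = 7/(40*A))
(-17 + g(-1))*(-37) = (-17 + (7/40)/(-1))*(-37) = (-17 + (7/40)*(-1))*(-37) = (-17 - 7/40)*(-37) = -687/40*(-37) = 25419/40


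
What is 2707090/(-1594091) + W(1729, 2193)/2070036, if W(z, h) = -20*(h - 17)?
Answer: -1418287148890/824956439319 ≈ -1.7192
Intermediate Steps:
W(z, h) = 340 - 20*h (W(z, h) = -20*(-17 + h) = 340 - 20*h)
2707090/(-1594091) + W(1729, 2193)/2070036 = 2707090/(-1594091) + (340 - 20*2193)/2070036 = 2707090*(-1/1594091) + (340 - 43860)*(1/2070036) = -2707090/1594091 - 43520*1/2070036 = -2707090/1594091 - 10880/517509 = -1418287148890/824956439319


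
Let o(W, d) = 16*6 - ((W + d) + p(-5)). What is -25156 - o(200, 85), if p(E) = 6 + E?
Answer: -24966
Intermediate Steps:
o(W, d) = 95 - W - d (o(W, d) = 16*6 - ((W + d) + (6 - 5)) = 96 - ((W + d) + 1) = 96 - (1 + W + d) = 96 + (-1 - W - d) = 95 - W - d)
-25156 - o(200, 85) = -25156 - (95 - 1*200 - 1*85) = -25156 - (95 - 200 - 85) = -25156 - 1*(-190) = -25156 + 190 = -24966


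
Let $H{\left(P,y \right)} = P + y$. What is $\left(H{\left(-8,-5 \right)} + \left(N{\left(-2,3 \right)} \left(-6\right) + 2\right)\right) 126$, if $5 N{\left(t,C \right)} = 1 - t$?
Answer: $- \frac{9198}{5} \approx -1839.6$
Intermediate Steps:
$N{\left(t,C \right)} = \frac{1}{5} - \frac{t}{5}$ ($N{\left(t,C \right)} = \frac{1 - t}{5} = \frac{1}{5} - \frac{t}{5}$)
$\left(H{\left(-8,-5 \right)} + \left(N{\left(-2,3 \right)} \left(-6\right) + 2\right)\right) 126 = \left(\left(-8 - 5\right) + \left(\left(\frac{1}{5} - - \frac{2}{5}\right) \left(-6\right) + 2\right)\right) 126 = \left(-13 + \left(\left(\frac{1}{5} + \frac{2}{5}\right) \left(-6\right) + 2\right)\right) 126 = \left(-13 + \left(\frac{3}{5} \left(-6\right) + 2\right)\right) 126 = \left(-13 + \left(- \frac{18}{5} + 2\right)\right) 126 = \left(-13 - \frac{8}{5}\right) 126 = \left(- \frac{73}{5}\right) 126 = - \frac{9198}{5}$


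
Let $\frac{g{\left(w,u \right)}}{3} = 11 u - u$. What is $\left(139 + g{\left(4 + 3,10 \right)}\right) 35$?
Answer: $15365$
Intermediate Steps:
$g{\left(w,u \right)} = 30 u$ ($g{\left(w,u \right)} = 3 \left(11 u - u\right) = 3 \cdot 10 u = 30 u$)
$\left(139 + g{\left(4 + 3,10 \right)}\right) 35 = \left(139 + 30 \cdot 10\right) 35 = \left(139 + 300\right) 35 = 439 \cdot 35 = 15365$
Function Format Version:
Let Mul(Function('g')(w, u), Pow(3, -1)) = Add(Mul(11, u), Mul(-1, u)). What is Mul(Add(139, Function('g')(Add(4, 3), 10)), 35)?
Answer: 15365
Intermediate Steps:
Function('g')(w, u) = Mul(30, u) (Function('g')(w, u) = Mul(3, Add(Mul(11, u), Mul(-1, u))) = Mul(3, Mul(10, u)) = Mul(30, u))
Mul(Add(139, Function('g')(Add(4, 3), 10)), 35) = Mul(Add(139, Mul(30, 10)), 35) = Mul(Add(139, 300), 35) = Mul(439, 35) = 15365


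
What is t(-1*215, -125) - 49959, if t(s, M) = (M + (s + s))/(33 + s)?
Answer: -9091983/182 ≈ -49956.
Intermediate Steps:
t(s, M) = (M + 2*s)/(33 + s)
t(-1*215, -125) - 49959 = (-125 + 2*(-1*215))/(33 - 1*215) - 49959 = (-125 + 2*(-215))/(33 - 215) - 49959 = (-125 - 430)/(-182) - 49959 = -1/182*(-555) - 49959 = 555/182 - 49959 = -9091983/182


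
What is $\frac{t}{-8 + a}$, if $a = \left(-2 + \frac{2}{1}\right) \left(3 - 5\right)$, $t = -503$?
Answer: $\frac{503}{8} \approx 62.875$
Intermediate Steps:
$a = 0$ ($a = \left(-2 + 2 \cdot 1\right) \left(-2\right) = \left(-2 + 2\right) \left(-2\right) = 0 \left(-2\right) = 0$)
$\frac{t}{-8 + a} = - \frac{503}{-8 + 0} = - \frac{503}{-8} = \left(-503\right) \left(- \frac{1}{8}\right) = \frac{503}{8}$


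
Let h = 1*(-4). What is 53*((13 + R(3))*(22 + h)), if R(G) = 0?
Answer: 12402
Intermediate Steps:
h = -4
53*((13 + R(3))*(22 + h)) = 53*((13 + 0)*(22 - 4)) = 53*(13*18) = 53*234 = 12402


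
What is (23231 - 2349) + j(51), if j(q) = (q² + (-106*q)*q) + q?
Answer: -252172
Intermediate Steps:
j(q) = q - 105*q² (j(q) = (q² - 106*q²) + q = -105*q² + q = q - 105*q²)
(23231 - 2349) + j(51) = (23231 - 2349) + 51*(1 - 105*51) = 20882 + 51*(1 - 5355) = 20882 + 51*(-5354) = 20882 - 273054 = -252172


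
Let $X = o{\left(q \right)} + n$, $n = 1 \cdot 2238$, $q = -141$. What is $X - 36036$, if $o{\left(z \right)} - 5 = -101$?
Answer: $-33894$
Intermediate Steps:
$o{\left(z \right)} = -96$ ($o{\left(z \right)} = 5 - 101 = -96$)
$n = 2238$
$X = 2142$ ($X = -96 + 2238 = 2142$)
$X - 36036 = 2142 - 36036 = -33894$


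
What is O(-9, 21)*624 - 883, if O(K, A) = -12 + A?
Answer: 4733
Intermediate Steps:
O(-9, 21)*624 - 883 = (-12 + 21)*624 - 883 = 9*624 - 883 = 5616 - 883 = 4733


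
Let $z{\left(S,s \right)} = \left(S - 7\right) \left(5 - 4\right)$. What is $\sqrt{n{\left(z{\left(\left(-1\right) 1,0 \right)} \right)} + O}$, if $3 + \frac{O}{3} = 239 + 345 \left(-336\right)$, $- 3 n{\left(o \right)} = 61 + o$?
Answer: $\frac{13 i \sqrt{18483}}{3} \approx 589.13 i$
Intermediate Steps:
$z{\left(S,s \right)} = -7 + S$ ($z{\left(S,s \right)} = \left(-7 + S\right) 1 = -7 + S$)
$n{\left(o \right)} = - \frac{61}{3} - \frac{o}{3}$ ($n{\left(o \right)} = - \frac{61 + o}{3} = - \frac{61}{3} - \frac{o}{3}$)
$O = -347052$ ($O = -9 + 3 \left(239 + 345 \left(-336\right)\right) = -9 + 3 \left(239 - 115920\right) = -9 + 3 \left(-115681\right) = -9 - 347043 = -347052$)
$\sqrt{n{\left(z{\left(\left(-1\right) 1,0 \right)} \right)} + O} = \sqrt{\left(- \frac{61}{3} - \frac{-7 - 1}{3}\right) - 347052} = \sqrt{\left(- \frac{61}{3} - - \frac{8}{3}\right) - 347052} = \sqrt{\left(- \frac{61}{3} + \frac{8}{3}\right) - 347052} = \sqrt{- \frac{53}{3} - 347052} = \sqrt{- \frac{1041209}{3}} = \frac{13 i \sqrt{18483}}{3}$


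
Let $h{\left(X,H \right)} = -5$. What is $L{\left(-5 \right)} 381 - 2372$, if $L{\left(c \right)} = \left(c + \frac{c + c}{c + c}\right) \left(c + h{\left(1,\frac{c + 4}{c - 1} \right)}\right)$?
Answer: $12868$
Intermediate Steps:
$L{\left(c \right)} = \left(1 + c\right) \left(-5 + c\right)$ ($L{\left(c \right)} = \left(c + \frac{c + c}{c + c}\right) \left(c - 5\right) = \left(c + \frac{2 c}{2 c}\right) \left(-5 + c\right) = \left(c + 2 c \frac{1}{2 c}\right) \left(-5 + c\right) = \left(c + 1\right) \left(-5 + c\right) = \left(1 + c\right) \left(-5 + c\right)$)
$L{\left(-5 \right)} 381 - 2372 = \left(-5 + \left(-5\right)^{2} - -20\right) 381 - 2372 = \left(-5 + 25 + 20\right) 381 - 2372 = 40 \cdot 381 - 2372 = 15240 - 2372 = 12868$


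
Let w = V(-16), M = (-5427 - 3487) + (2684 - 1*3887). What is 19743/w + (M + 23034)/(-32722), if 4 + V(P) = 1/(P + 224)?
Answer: -44795022265/9063994 ≈ -4942.1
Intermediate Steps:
M = -10117 (M = -8914 + (2684 - 3887) = -8914 - 1203 = -10117)
V(P) = -4 + 1/(224 + P) (V(P) = -4 + 1/(P + 224) = -4 + 1/(224 + P))
w = -831/208 (w = (-895 - 4*(-16))/(224 - 16) = (-895 + 64)/208 = (1/208)*(-831) = -831/208 ≈ -3.9952)
19743/w + (M + 23034)/(-32722) = 19743/(-831/208) + (-10117 + 23034)/(-32722) = 19743*(-208/831) + 12917*(-1/32722) = -1368848/277 - 12917/32722 = -44795022265/9063994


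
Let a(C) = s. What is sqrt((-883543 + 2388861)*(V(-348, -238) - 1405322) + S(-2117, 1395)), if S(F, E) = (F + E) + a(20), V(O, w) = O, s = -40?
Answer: I*sqrt(2115980353822) ≈ 1.4546e+6*I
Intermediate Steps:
a(C) = -40
S(F, E) = -40 + E + F (S(F, E) = (F + E) - 40 = (E + F) - 40 = -40 + E + F)
sqrt((-883543 + 2388861)*(V(-348, -238) - 1405322) + S(-2117, 1395)) = sqrt((-883543 + 2388861)*(-348 - 1405322) + (-40 + 1395 - 2117)) = sqrt(1505318*(-1405670) - 762) = sqrt(-2115980353060 - 762) = sqrt(-2115980353822) = I*sqrt(2115980353822)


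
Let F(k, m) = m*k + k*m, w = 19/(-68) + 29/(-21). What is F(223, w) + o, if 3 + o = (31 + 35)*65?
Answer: 2532185/714 ≈ 3546.5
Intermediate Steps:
o = 4287 (o = -3 + (31 + 35)*65 = -3 + 66*65 = -3 + 4290 = 4287)
w = -2371/1428 (w = 19*(-1/68) + 29*(-1/21) = -19/68 - 29/21 = -2371/1428 ≈ -1.6604)
F(k, m) = 2*k*m (F(k, m) = k*m + k*m = 2*k*m)
F(223, w) + o = 2*223*(-2371/1428) + 4287 = -528733/714 + 4287 = 2532185/714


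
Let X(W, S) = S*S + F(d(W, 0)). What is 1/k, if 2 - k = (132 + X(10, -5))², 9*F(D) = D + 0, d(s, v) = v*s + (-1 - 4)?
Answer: -81/1982302 ≈ -4.0862e-5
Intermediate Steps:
d(s, v) = -5 + s*v (d(s, v) = s*v - 5 = -5 + s*v)
F(D) = D/9 (F(D) = (D + 0)/9 = D/9)
X(W, S) = -5/9 + S² (X(W, S) = S*S + (-5 + W*0)/9 = S² + (-5 + 0)/9 = S² + (⅑)*(-5) = S² - 5/9 = -5/9 + S²)
k = -1982302/81 (k = 2 - (132 + (-5/9 + (-5)²))² = 2 - (132 + (-5/9 + 25))² = 2 - (132 + 220/9)² = 2 - (1408/9)² = 2 - 1*1982464/81 = 2 - 1982464/81 = -1982302/81 ≈ -24473.)
1/k = 1/(-1982302/81) = -81/1982302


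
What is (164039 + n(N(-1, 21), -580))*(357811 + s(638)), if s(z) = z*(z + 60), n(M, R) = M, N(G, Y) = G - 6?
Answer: 131739840320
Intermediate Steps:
N(G, Y) = -6 + G
s(z) = z*(60 + z)
(164039 + n(N(-1, 21), -580))*(357811 + s(638)) = (164039 + (-6 - 1))*(357811 + 638*(60 + 638)) = (164039 - 7)*(357811 + 638*698) = 164032*(357811 + 445324) = 164032*803135 = 131739840320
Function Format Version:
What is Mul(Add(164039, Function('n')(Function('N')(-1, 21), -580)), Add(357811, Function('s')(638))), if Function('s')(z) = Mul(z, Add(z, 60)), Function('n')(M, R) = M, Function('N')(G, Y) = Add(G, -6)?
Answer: 131739840320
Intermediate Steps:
Function('N')(G, Y) = Add(-6, G)
Function('s')(z) = Mul(z, Add(60, z))
Mul(Add(164039, Function('n')(Function('N')(-1, 21), -580)), Add(357811, Function('s')(638))) = Mul(Add(164039, Add(-6, -1)), Add(357811, Mul(638, Add(60, 638)))) = Mul(Add(164039, -7), Add(357811, Mul(638, 698))) = Mul(164032, Add(357811, 445324)) = Mul(164032, 803135) = 131739840320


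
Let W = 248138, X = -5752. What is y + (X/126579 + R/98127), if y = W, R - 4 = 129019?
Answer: 1027364196059789/4140272511 ≈ 2.4814e+5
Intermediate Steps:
R = 129023 (R = 4 + 129019 = 129023)
y = 248138
y + (X/126579 + R/98127) = 248138 + (-5752/126579 + 129023/98127) = 248138 + 5255725271/4140272511 = 1027364196059789/4140272511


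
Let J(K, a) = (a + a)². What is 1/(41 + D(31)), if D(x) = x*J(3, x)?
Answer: 1/119205 ≈ 8.3889e-6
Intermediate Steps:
J(K, a) = 4*a² (J(K, a) = (2*a)² = 4*a²)
D(x) = 4*x³ (D(x) = x*(4*x²) = 4*x³)
1/(41 + D(31)) = 1/(41 + 4*31³) = 1/(41 + 4*29791) = 1/(41 + 119164) = 1/119205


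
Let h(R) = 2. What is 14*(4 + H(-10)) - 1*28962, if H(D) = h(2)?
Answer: -28878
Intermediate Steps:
H(D) = 2
14*(4 + H(-10)) - 1*28962 = 14*(4 + 2) - 1*28962 = 14*6 - 28962 = 84 - 28962 = -28878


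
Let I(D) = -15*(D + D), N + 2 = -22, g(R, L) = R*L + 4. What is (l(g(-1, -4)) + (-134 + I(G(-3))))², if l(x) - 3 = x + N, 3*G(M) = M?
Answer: 13689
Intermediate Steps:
G(M) = M/3
g(R, L) = 4 + L*R (g(R, L) = L*R + 4 = 4 + L*R)
N = -24 (N = -2 - 22 = -24)
I(D) = -30*D
l(x) = -21 + x (l(x) = 3 + (x - 24) = 3 + (-24 + x) = -21 + x)
(l(g(-1, -4)) + (-134 + I(G(-3))))² = ((-21 + (4 - 4*(-1))) + (-134 - 10*(-3)))² = ((-21 + (4 + 4)) + (-134 - 30*(-1)))² = ((-21 + 8) + (-134 + 30))² = (-13 - 104)² = (-117)² = 13689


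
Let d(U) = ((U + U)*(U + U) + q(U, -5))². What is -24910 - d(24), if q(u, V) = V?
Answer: -5310311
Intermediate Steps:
d(U) = (-5 + 4*U²)² (d(U) = ((U + U)*(U + U) - 5)² = ((2*U)*(2*U) - 5)² = (4*U² - 5)² = (-5 + 4*U²)²)
-24910 - d(24) = -24910 - (-5 + 4*24²)² = -24910 - (-5 + 4*576)² = -24910 - (-5 + 2304)² = -24910 - 1*2299² = -24910 - 1*5285401 = -24910 - 5285401 = -5310311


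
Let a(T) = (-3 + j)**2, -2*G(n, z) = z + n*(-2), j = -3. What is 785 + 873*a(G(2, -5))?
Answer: 32213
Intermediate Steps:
G(n, z) = n - z/2 (G(n, z) = -(z + n*(-2))/2 = -(z - 2*n)/2 = n - z/2)
a(T) = 36 (a(T) = (-3 - 3)**2 = (-6)**2 = 36)
785 + 873*a(G(2, -5)) = 785 + 873*36 = 785 + 31428 = 32213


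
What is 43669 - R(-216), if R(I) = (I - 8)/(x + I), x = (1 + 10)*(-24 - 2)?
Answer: 10960807/251 ≈ 43669.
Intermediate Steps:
x = -286 (x = 11*(-26) = -286)
R(I) = (-8 + I)/(-286 + I) (R(I) = (I - 8)/(-286 + I) = (-8 + I)/(-286 + I))
43669 - R(-216) = 43669 - (-8 - 216)/(-286 - 216) = 43669 - (-224)/(-502) = 43669 - (-1)*(-224)/502 = 43669 - 1*112/251 = 43669 - 112/251 = 10960807/251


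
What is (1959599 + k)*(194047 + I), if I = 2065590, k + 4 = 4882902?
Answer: 15461559393589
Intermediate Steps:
k = 4882898 (k = -4 + 4882902 = 4882898)
(1959599 + k)*(194047 + I) = (1959599 + 4882898)*(194047 + 2065590) = 6842497*2259637 = 15461559393589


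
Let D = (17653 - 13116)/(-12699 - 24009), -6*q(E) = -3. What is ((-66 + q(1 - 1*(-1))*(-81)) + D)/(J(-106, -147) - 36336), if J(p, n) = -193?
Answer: 3913939/1340906532 ≈ 0.0029189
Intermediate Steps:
q(E) = ½ (q(E) = -⅙*(-3) = ½)
D = -4537/36708 (D = 4537/(-36708) = 4537*(-1/36708) = -4537/36708 ≈ -0.12360)
((-66 + q(1 - 1*(-1))*(-81)) + D)/(J(-106, -147) - 36336) = ((-66 + (½)*(-81)) - 4537/36708)/(-193 - 36336) = ((-66 - 81/2) - 4537/36708)/(-36529) = (-213/2 - 4537/36708)*(-1/36529) = -3913939/36708*(-1/36529) = 3913939/1340906532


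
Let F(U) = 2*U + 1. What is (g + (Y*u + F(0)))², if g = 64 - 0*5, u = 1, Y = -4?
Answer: 3721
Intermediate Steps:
g = 64 (g = 64 - 1*0 = 64 + 0 = 64)
F(U) = 1 + 2*U
(g + (Y*u + F(0)))² = (64 + (-4*1 + (1 + 2*0)))² = (64 + (-4 + (1 + 0)))² = (64 + (-4 + 1))² = (64 - 3)² = 61² = 3721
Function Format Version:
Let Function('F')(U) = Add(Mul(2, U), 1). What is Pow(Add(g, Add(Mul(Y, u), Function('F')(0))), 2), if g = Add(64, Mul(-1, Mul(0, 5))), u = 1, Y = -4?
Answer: 3721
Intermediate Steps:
g = 64 (g = Add(64, Mul(-1, 0)) = Add(64, 0) = 64)
Function('F')(U) = Add(1, Mul(2, U))
Pow(Add(g, Add(Mul(Y, u), Function('F')(0))), 2) = Pow(Add(64, Add(Mul(-4, 1), Add(1, Mul(2, 0)))), 2) = Pow(Add(64, Add(-4, Add(1, 0))), 2) = Pow(Add(64, Add(-4, 1)), 2) = Pow(Add(64, -3), 2) = Pow(61, 2) = 3721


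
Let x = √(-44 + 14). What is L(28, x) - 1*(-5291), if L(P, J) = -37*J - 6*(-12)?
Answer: 5363 - 37*I*√30 ≈ 5363.0 - 202.66*I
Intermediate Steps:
x = I*√30 (x = √(-30) = I*√30 ≈ 5.4772*I)
L(P, J) = 72 - 37*J (L(P, J) = -37*J + 72 = 72 - 37*J)
L(28, x) - 1*(-5291) = (72 - 37*I*√30) - 1*(-5291) = (72 - 37*I*√30) + 5291 = 5363 - 37*I*√30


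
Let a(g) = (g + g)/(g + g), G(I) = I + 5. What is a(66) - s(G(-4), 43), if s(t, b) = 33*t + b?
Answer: -75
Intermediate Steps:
G(I) = 5 + I
a(g) = 1 (a(g) = (2*g)/((2*g)) = (2*g)*(1/(2*g)) = 1)
s(t, b) = b + 33*t
a(66) - s(G(-4), 43) = 1 - (43 + 33*(5 - 4)) = 1 - (43 + 33*1) = 1 - (43 + 33) = 1 - 1*76 = 1 - 76 = -75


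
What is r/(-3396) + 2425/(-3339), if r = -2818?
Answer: 195667/1889874 ≈ 0.10353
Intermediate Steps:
r/(-3396) + 2425/(-3339) = -2818/(-3396) + 2425/(-3339) = -2818*(-1/3396) + 2425*(-1/3339) = 1409/1698 - 2425/3339 = 195667/1889874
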